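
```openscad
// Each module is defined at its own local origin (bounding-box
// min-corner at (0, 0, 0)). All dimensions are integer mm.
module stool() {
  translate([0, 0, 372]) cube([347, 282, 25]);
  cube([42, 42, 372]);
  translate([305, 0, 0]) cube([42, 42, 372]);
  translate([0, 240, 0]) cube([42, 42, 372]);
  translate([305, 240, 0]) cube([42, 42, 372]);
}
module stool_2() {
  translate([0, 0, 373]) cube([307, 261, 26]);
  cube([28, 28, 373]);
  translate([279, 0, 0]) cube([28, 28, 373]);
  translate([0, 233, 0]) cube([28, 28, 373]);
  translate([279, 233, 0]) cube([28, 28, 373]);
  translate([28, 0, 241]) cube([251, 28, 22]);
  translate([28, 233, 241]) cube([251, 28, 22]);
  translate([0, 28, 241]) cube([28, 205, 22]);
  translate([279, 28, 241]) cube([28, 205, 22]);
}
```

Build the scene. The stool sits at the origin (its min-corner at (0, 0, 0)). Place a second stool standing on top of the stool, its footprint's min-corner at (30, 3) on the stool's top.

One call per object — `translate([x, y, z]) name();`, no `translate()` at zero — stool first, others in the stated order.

stool();
translate([30, 3, 397]) stool_2();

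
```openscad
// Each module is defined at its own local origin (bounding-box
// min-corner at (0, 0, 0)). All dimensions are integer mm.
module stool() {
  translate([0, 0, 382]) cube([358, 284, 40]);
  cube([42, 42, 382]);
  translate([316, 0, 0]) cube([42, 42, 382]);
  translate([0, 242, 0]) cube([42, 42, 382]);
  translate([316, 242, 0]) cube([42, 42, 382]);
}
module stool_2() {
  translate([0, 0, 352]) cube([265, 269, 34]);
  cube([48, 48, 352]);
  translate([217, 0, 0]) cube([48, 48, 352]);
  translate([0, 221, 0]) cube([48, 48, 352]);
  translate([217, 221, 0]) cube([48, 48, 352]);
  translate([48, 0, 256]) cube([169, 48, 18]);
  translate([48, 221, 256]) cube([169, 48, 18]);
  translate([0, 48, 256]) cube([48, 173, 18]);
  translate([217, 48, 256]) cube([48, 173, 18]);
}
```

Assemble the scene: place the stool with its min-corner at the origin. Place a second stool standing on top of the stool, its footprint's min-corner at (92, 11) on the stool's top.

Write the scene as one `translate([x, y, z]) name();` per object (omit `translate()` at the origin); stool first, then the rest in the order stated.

stool();
translate([92, 11, 422]) stool_2();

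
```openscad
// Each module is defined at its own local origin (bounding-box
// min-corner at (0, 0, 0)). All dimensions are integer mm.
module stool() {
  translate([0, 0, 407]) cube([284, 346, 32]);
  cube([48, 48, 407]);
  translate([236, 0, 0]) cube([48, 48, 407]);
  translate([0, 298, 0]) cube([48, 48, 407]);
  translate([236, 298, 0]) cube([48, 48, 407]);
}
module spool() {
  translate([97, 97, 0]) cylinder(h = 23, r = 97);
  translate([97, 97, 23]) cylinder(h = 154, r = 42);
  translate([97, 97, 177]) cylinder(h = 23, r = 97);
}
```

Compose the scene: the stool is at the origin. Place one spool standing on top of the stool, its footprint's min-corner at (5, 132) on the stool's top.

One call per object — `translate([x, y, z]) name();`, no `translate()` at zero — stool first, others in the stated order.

stool();
translate([5, 132, 439]) spool();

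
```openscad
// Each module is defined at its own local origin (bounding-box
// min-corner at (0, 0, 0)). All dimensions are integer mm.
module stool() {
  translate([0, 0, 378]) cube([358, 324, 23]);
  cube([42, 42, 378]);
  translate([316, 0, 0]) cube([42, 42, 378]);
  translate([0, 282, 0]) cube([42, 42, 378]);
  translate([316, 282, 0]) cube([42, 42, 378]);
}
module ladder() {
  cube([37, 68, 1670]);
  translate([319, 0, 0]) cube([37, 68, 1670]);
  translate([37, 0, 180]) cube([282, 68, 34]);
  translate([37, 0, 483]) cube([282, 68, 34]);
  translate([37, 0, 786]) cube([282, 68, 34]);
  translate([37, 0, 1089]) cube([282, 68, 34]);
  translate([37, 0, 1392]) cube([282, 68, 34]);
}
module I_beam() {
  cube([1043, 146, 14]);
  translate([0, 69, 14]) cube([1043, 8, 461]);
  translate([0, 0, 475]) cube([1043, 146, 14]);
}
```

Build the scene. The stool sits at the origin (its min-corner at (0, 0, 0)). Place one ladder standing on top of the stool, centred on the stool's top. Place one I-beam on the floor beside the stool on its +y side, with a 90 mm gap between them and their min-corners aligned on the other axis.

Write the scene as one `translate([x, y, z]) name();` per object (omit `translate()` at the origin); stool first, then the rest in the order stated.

stool();
translate([1, 128, 401]) ladder();
translate([0, 414, 0]) I_beam();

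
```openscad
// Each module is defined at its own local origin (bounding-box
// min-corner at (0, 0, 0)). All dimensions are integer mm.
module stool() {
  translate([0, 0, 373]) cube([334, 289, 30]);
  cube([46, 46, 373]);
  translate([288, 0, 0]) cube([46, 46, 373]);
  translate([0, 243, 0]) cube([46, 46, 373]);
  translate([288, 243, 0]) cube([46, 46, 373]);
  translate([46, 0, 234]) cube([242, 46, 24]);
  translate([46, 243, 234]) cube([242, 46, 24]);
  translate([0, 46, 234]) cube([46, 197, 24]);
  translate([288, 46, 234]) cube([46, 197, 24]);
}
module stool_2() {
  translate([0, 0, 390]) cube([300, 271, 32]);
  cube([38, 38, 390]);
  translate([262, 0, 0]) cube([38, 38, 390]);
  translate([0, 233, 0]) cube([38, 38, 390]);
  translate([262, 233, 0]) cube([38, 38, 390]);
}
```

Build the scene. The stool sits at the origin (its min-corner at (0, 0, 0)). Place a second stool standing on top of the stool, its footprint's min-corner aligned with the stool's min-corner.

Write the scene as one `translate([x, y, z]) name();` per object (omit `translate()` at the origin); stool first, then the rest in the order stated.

stool();
translate([0, 0, 403]) stool_2();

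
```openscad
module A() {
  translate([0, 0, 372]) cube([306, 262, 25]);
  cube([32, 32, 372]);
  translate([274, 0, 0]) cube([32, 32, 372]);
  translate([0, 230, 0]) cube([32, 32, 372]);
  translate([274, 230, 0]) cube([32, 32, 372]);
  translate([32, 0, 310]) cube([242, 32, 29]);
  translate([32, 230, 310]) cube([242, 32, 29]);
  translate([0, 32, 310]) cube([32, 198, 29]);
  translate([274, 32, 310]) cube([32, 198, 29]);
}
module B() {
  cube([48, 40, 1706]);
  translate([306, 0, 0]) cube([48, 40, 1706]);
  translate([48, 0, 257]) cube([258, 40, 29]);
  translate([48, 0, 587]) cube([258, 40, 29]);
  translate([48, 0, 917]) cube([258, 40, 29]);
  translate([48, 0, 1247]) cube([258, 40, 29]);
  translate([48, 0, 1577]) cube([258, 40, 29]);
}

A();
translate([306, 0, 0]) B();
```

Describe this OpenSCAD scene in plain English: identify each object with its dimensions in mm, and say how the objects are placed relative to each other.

A is a four-legged stool. The seat is 306×262 mm, 25 mm thick, top at z = 397 mm. It stands on four square legs, each 32×32 mm in cross-section, from z = 0 to the seat underside, each flush with a corner of the seat. Four stretchers, 32 mm wide and 29 mm tall, connect adjacent legs with their undersides at z = 310 mm, each running between the inner faces of the legs it joins and aligned with the legs' outer faces on the other axis.

B is a straight ladder. Two 48×40 mm vertical rails, 1706 mm tall, stand 354 mm apart (outside-to-outside) with their front faces coplanar on the −y side. 5 rungs, each 40 mm deep and 29 mm tall, span between the inner faces of the rails, front faces flush with the rails. The lowest rung's underside is at z = 257 mm and rungs are spaced 330 mm apart (underside to underside).

The ladder is against the stool's +x side, with their −y faces flush.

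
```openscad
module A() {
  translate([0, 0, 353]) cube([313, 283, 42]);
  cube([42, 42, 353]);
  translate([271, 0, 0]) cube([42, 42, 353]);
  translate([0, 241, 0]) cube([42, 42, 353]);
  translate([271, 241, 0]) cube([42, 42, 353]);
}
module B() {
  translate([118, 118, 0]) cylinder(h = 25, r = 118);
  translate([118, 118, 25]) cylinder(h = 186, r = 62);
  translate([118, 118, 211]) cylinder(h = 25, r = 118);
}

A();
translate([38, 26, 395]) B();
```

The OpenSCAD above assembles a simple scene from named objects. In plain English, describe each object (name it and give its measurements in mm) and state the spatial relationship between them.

A is a four-legged stool. The seat is 313×283 mm, 42 mm thick, top at z = 395 mm. It stands on four square legs, each 42×42 mm in cross-section, from z = 0 to the seat underside, each flush with a corner of the seat.

B is a spool: two coaxial disc flanges of radius 118 mm and thickness 25 mm, joined by a core cylinder of radius 62 mm and height 186 mm. The lower flange rests on z = 0 and the three cylinders share a vertical axis.

The spool is on top of the stool.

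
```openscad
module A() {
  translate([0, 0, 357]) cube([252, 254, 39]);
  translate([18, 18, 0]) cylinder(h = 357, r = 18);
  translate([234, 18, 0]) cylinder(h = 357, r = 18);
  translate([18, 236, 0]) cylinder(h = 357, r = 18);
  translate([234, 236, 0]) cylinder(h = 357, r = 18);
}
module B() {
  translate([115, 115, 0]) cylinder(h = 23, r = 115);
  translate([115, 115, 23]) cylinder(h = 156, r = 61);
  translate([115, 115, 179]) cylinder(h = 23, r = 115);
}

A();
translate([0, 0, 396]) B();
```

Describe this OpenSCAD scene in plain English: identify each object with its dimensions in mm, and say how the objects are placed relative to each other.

A is a four-legged stool. The seat is a 252×254×39 mm slab whose top surface is at z = 396 mm; four round legs, each 36 mm in diameter, run from the floor (z = 0) to the underside of the seat, each leg's axis is inset half a diameter from the nearest pair of seat edges (so the leg's bounding box is flush with the corner).

B is a spool: two coaxial disc flanges of radius 115 mm and thickness 23 mm, joined by a core cylinder of radius 61 mm and height 156 mm. The lower flange rests on z = 0 and the three cylinders share a vertical axis.

The spool is on top of the stool.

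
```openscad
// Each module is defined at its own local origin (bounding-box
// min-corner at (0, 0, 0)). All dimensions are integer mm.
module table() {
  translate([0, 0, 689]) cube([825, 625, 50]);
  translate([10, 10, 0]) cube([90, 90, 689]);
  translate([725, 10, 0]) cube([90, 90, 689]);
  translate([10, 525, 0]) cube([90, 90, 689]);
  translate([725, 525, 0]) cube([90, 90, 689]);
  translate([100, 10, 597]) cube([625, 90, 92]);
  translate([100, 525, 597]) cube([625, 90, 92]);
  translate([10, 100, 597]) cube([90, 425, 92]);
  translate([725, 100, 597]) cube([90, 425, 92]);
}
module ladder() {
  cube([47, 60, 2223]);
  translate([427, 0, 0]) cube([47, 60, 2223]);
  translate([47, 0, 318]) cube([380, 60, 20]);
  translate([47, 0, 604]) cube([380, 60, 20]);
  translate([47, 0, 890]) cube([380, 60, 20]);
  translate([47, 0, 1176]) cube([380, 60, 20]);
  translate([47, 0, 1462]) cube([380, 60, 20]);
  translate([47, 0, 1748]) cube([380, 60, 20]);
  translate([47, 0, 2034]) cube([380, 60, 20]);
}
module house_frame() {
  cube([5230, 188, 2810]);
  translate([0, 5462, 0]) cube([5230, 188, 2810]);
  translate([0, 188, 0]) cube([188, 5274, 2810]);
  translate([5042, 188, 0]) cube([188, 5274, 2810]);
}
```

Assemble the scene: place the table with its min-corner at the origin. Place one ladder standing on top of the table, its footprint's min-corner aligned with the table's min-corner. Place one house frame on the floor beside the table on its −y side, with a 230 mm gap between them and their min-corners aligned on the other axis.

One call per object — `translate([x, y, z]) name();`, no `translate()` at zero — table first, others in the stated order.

table();
translate([0, 0, 739]) ladder();
translate([0, -5880, 0]) house_frame();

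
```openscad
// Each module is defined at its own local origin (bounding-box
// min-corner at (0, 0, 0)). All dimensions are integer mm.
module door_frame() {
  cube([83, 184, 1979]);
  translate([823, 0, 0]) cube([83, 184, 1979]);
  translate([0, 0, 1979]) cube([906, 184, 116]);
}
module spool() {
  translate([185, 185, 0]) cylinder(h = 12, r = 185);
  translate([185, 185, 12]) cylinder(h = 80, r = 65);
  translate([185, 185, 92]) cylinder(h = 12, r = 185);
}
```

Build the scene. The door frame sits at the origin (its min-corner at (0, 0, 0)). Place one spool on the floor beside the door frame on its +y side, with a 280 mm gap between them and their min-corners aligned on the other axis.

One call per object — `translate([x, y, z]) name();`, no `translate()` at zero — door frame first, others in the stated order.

door_frame();
translate([0, 464, 0]) spool();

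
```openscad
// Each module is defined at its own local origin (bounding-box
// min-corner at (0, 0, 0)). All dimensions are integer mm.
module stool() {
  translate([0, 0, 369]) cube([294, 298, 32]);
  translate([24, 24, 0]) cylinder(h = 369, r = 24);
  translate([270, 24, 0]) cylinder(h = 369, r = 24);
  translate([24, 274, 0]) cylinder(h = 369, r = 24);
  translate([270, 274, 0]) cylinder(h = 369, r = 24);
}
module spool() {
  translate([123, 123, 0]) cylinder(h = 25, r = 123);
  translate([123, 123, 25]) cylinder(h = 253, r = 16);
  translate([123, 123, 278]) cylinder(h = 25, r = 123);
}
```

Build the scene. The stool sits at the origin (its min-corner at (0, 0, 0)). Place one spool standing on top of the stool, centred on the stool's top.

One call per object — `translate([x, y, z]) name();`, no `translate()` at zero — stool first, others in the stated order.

stool();
translate([24, 26, 401]) spool();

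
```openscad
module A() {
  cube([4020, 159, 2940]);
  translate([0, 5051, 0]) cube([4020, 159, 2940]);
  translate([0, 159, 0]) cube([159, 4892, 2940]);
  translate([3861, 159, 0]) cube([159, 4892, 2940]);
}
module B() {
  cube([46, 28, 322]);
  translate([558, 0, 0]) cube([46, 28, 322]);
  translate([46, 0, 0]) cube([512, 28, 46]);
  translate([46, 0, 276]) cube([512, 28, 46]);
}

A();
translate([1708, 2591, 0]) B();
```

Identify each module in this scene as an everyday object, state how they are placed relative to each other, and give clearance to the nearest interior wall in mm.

Clearances: x = 1549, y = 2432; minimum 1549 mm.

A is a house frame. B is a picture frame. The picture frame sits inside the house frame, centred. The clearance to the nearest interior wall is 1549 mm.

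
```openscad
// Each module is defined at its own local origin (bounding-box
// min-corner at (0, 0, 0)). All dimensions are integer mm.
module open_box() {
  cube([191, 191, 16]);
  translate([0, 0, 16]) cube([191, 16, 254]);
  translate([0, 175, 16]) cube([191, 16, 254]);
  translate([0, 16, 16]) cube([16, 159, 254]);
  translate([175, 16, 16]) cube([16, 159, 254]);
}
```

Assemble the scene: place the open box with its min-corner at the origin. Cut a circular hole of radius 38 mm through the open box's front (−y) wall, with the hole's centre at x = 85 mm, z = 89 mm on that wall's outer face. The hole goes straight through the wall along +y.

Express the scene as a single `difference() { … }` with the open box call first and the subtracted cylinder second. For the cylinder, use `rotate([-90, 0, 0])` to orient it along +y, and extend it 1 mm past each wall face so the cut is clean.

difference() {
  open_box();
  translate([85, -1, 89]) rotate([-90, 0, 0]) cylinder(h = 18, r = 38);
}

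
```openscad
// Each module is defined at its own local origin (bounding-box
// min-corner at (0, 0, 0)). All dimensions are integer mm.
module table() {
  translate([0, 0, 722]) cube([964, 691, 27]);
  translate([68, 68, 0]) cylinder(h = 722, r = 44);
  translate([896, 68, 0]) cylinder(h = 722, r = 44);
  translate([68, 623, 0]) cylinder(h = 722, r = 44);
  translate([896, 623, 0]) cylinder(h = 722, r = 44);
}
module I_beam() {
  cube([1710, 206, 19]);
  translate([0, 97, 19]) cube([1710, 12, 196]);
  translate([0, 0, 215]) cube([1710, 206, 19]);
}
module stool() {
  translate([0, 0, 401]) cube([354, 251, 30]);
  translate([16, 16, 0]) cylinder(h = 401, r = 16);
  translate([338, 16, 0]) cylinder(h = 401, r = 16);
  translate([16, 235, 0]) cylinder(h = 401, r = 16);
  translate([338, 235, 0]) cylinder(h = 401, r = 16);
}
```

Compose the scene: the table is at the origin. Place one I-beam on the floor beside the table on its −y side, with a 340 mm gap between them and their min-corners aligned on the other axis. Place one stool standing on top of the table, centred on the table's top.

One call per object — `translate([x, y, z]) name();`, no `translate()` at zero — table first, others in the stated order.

table();
translate([0, -546, 0]) I_beam();
translate([305, 220, 749]) stool();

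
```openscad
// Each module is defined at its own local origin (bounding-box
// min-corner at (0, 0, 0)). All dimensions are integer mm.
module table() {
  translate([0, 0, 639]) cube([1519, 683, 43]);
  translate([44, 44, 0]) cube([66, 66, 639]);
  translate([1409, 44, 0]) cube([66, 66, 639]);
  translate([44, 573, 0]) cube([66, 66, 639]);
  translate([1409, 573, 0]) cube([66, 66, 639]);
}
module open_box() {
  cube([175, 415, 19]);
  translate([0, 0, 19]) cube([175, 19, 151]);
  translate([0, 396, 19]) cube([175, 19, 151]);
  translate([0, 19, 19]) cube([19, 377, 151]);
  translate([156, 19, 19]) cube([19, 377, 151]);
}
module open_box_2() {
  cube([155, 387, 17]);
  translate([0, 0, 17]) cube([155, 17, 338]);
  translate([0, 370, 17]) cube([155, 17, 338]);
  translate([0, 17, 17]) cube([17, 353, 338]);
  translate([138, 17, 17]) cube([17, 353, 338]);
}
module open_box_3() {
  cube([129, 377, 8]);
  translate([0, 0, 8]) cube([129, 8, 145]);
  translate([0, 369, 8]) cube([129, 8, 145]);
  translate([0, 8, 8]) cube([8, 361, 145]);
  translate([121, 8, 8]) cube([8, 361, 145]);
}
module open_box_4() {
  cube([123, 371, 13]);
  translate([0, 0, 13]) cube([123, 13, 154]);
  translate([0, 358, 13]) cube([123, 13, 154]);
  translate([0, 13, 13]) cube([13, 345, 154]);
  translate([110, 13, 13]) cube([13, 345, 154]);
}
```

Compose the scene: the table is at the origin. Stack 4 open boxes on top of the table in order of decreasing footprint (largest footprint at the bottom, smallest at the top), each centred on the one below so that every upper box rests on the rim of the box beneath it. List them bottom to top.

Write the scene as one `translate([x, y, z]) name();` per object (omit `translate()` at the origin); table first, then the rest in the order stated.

table();
translate([672, 134, 682]) open_box();
translate([682, 148, 852]) open_box_2();
translate([695, 153, 1207]) open_box_3();
translate([698, 156, 1360]) open_box_4();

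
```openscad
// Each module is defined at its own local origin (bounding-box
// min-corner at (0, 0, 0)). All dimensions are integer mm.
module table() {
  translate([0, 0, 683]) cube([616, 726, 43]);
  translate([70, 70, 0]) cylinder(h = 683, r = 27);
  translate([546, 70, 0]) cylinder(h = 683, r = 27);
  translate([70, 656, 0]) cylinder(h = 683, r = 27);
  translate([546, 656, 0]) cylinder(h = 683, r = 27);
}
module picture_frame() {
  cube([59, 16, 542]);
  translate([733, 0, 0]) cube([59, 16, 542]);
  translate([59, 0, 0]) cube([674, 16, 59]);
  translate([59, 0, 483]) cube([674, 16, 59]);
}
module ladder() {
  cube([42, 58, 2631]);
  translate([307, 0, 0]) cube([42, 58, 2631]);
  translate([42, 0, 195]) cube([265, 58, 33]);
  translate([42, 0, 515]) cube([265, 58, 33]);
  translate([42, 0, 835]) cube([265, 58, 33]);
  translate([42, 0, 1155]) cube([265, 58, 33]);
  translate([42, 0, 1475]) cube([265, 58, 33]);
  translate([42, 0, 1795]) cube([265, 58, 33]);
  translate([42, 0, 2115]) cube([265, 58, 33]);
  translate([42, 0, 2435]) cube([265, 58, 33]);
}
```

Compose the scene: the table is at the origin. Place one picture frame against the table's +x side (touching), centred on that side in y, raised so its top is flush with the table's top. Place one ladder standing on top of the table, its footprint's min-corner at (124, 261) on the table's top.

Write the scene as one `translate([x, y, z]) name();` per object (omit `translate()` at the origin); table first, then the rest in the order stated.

table();
translate([616, 355, 184]) picture_frame();
translate([124, 261, 726]) ladder();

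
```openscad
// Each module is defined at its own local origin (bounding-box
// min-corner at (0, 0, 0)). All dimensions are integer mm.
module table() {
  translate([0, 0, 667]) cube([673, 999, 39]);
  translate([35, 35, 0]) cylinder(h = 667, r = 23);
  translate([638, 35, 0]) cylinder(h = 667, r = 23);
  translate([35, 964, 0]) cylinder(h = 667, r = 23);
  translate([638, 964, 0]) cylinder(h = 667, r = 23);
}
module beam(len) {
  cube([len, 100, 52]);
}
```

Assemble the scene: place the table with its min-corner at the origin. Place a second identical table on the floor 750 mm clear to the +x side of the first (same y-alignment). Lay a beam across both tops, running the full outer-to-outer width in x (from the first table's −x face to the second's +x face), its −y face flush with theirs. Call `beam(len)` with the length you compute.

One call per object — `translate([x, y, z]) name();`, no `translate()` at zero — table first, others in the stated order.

table();
translate([1423, 0, 0]) table();
translate([0, 0, 706]) beam(2096);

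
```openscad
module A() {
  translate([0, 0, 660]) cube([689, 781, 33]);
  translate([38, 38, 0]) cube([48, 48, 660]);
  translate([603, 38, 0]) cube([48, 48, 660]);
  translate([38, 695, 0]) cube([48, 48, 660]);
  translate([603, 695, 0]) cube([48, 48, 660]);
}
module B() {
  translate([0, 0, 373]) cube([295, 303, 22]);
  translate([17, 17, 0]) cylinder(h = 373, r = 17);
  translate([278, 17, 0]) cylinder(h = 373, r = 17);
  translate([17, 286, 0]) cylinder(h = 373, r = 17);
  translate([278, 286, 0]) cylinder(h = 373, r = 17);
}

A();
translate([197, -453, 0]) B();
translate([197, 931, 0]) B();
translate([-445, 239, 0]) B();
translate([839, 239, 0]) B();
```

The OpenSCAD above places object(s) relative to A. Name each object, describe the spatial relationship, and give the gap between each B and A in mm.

A is a table. B is a stool. Four stools sit around the table at the −y, +y, −x, +x sides. The gap between each stool and the table is 150 mm.

Each stool's nearest face is 150 mm from the table's bounding box.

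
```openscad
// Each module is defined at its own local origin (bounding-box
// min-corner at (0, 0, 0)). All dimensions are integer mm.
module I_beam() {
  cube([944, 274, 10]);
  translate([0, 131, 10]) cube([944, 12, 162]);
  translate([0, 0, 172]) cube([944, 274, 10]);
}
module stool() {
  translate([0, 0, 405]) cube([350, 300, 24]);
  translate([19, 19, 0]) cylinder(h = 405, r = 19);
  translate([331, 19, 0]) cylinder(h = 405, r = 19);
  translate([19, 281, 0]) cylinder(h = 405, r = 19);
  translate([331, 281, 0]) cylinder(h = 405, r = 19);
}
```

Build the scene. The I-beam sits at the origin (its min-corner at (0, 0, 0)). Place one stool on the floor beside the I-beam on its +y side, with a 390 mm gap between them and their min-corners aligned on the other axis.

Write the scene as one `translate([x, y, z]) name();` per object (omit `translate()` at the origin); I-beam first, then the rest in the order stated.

I_beam();
translate([0, 664, 0]) stool();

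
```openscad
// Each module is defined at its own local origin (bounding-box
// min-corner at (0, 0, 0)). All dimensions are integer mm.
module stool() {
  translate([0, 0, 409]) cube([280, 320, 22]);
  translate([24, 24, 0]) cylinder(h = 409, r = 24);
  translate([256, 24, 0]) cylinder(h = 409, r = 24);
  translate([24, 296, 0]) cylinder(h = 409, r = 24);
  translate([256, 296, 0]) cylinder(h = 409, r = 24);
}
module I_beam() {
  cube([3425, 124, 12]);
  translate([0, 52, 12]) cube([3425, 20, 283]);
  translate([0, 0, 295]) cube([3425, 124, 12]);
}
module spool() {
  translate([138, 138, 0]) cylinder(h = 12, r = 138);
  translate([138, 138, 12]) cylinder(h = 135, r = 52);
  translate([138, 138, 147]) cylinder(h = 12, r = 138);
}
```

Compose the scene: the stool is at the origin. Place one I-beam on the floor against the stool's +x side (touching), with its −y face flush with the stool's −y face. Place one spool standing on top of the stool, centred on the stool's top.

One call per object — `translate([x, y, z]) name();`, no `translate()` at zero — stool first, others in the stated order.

stool();
translate([280, 0, 0]) I_beam();
translate([2, 22, 431]) spool();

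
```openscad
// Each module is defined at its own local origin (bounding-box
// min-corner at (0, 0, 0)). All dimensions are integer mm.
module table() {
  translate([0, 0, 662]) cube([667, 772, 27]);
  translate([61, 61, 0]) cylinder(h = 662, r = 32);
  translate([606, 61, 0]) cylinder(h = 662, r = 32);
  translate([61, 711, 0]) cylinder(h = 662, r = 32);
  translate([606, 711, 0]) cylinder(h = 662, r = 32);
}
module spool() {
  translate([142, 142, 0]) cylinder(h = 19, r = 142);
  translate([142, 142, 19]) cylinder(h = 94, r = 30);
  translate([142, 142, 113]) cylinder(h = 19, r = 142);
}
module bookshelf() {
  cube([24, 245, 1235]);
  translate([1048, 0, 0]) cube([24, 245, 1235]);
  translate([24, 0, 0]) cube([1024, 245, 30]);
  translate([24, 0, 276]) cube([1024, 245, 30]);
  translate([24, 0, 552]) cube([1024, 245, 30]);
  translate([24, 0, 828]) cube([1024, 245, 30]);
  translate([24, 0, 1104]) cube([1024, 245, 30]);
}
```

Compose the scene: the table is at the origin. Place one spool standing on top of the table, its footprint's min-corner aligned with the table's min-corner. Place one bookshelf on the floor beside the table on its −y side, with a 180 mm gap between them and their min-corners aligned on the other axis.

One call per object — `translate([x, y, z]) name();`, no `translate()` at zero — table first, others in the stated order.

table();
translate([0, 0, 689]) spool();
translate([0, -425, 0]) bookshelf();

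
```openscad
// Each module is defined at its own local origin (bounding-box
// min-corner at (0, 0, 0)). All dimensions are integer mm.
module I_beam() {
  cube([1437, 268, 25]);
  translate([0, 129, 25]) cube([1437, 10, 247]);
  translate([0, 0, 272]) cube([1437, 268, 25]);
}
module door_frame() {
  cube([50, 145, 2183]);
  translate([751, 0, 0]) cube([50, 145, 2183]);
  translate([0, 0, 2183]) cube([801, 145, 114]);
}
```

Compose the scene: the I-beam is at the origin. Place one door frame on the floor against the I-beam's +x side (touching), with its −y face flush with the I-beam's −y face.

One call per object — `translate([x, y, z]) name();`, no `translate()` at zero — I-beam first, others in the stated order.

I_beam();
translate([1437, 0, 0]) door_frame();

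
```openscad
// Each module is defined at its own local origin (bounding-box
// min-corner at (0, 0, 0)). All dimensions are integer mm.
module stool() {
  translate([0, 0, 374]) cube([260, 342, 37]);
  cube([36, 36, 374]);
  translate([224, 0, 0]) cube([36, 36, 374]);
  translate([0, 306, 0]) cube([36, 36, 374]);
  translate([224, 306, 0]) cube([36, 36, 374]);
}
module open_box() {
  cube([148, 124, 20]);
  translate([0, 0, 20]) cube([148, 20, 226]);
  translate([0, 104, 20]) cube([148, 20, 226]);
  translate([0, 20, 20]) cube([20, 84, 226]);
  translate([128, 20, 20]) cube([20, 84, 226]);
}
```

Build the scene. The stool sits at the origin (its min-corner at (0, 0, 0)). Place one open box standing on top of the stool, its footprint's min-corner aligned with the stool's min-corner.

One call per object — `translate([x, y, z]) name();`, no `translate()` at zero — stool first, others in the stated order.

stool();
translate([0, 0, 411]) open_box();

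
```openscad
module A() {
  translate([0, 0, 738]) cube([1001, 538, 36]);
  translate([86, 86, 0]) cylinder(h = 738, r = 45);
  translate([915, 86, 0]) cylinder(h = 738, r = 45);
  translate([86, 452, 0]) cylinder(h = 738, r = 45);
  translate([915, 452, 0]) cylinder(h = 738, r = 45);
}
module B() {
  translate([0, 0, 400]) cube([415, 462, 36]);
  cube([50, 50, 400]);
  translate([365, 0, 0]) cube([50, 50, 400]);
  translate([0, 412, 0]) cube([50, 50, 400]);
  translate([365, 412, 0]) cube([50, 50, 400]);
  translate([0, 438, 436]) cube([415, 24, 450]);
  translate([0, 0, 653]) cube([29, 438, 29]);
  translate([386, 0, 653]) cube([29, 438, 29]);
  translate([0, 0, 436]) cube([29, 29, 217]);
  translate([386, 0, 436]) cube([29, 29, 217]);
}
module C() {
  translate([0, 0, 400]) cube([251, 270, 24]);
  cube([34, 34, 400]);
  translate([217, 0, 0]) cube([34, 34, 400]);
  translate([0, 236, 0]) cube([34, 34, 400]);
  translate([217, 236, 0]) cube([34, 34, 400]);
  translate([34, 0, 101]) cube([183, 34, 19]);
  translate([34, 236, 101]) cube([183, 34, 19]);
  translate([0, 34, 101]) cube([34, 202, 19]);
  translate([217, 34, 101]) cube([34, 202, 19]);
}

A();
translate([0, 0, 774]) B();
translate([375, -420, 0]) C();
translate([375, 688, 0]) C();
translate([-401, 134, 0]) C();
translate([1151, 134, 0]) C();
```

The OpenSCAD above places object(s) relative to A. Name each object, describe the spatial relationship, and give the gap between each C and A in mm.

A is a table. B is a chair. C is a stool. The chair is on top of the table. Four stools sit around the table at the −y, +y, −x, +x sides. The gap between each stool and the table is 150 mm.

Each stool's nearest face is 150 mm from the table's bounding box.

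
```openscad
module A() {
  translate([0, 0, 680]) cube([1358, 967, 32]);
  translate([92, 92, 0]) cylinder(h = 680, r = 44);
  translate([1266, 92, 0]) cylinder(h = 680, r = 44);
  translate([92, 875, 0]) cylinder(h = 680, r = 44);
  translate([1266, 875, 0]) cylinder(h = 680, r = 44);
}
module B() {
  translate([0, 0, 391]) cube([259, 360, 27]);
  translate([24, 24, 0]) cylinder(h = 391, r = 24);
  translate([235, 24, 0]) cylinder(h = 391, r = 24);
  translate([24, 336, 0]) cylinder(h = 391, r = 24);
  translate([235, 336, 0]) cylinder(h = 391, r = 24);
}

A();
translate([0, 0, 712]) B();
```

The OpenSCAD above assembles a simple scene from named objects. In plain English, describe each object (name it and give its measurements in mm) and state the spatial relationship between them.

A is a table with a 1358×967 mm rectangular top, 32 mm thick, top surface at z = 712 mm, supported by four round legs of 88 mm diameter, each leg's bounding box inset 48 mm from the nearest pair of top edges, running from the floor.

B is a four-legged stool. The seat is 259×360 mm, 27 mm thick, top at z = 418 mm. It stands on four round legs, each 48 mm in diameter, from z = 0 to the seat underside, each leg's axis is inset half a diameter from the nearest pair of seat edges (so the leg's bounding box is flush with the corner).

The stool is on top of the table.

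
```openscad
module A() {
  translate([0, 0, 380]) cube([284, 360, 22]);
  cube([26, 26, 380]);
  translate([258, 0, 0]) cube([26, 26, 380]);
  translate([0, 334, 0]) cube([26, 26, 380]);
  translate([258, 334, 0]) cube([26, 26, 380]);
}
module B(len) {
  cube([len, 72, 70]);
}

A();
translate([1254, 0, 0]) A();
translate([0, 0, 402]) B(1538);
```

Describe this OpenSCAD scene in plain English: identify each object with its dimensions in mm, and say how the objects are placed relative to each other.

A is a four-legged stool. The seat is a 284×360×22 mm slab whose top surface is at z = 402 mm; four square legs, each 26×26 mm in cross-section, run from the floor (z = 0) to the underside of the seat, each flush with a corner of the seat.

B is a rectangular beam 1538 mm long (x), 72 mm deep (y), 70 mm thick (z).

The beam spans the tops of two stools placed 970 mm apart, resting at z = 402 mm.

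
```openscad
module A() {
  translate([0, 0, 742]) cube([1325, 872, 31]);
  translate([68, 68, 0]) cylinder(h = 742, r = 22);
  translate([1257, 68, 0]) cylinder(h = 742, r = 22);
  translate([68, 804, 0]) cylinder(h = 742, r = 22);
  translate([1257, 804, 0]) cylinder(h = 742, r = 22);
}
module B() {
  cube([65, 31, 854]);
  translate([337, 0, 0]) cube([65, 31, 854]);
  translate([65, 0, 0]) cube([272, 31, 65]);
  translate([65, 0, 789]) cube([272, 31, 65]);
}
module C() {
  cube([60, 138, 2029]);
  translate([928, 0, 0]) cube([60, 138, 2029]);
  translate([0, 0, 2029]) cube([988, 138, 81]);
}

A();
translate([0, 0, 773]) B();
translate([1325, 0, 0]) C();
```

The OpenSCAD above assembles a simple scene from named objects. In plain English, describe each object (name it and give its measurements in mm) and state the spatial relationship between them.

A is a rectangular dining table. The top is 1325×872×31 mm with its upper surface at z = 773 mm. It stands on four round legs of 44 mm diameter, each leg's bounding box inset 46 mm from the nearest pair of top edges, running from the floor to the underside of the top.

B is a rectangular picture frame lying in the x–z plane (depth along y). The opening is 272 mm wide (x) by 724 mm tall (z), surrounded by a border 65 mm wide on all four sides. The frame is 31 mm deep and is made of two full-height vertical stiles with two horizontal rails fitted between them.

C is a door frame. The clear opening is 868 mm wide and 2029 mm high. Two 60 mm wide jambs, 138 mm deep, stand either side of the opening from the floor to the top of the opening. A 81 mm thick head sits across the top of both jambs, spanning the full outside width of the frame.

The picture frame is on top of the table. The door frame is against the table's +x side, with their −y faces flush.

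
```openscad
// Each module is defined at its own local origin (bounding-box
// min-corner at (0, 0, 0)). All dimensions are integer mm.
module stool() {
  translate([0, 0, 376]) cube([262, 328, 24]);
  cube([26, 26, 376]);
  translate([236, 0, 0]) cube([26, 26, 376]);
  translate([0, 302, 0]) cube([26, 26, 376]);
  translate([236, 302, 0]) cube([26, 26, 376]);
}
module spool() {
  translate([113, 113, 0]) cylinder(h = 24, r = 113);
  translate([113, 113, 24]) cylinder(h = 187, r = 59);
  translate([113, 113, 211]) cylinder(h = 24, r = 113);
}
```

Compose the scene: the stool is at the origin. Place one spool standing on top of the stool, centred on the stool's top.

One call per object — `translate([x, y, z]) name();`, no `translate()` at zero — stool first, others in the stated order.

stool();
translate([18, 51, 400]) spool();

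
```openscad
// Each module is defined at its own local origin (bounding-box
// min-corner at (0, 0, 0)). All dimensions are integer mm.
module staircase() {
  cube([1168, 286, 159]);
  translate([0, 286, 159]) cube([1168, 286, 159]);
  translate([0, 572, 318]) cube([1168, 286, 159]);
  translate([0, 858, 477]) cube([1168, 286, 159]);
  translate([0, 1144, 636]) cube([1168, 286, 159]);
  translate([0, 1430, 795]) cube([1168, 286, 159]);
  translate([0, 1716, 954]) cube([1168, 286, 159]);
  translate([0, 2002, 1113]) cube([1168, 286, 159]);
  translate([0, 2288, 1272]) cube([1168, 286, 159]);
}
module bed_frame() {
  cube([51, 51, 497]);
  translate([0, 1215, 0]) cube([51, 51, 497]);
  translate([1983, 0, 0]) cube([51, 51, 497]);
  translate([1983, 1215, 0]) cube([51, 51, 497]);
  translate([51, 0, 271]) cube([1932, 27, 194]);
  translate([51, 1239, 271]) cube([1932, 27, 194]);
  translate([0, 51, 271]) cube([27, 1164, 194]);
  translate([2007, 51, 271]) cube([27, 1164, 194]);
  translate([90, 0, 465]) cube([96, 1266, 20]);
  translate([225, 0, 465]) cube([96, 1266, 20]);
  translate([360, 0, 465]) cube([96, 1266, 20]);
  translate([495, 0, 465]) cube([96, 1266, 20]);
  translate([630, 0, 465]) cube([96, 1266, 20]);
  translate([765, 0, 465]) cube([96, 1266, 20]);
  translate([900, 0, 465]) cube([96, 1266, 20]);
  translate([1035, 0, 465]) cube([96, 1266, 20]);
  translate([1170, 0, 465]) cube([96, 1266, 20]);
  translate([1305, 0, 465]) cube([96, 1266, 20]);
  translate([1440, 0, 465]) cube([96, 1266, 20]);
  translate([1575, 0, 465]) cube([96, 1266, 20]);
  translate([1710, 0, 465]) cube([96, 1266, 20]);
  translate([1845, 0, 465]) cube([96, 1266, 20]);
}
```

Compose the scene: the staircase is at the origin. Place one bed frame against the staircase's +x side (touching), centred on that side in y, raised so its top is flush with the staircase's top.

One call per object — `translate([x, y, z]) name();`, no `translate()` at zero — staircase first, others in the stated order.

staircase();
translate([1168, 654, 934]) bed_frame();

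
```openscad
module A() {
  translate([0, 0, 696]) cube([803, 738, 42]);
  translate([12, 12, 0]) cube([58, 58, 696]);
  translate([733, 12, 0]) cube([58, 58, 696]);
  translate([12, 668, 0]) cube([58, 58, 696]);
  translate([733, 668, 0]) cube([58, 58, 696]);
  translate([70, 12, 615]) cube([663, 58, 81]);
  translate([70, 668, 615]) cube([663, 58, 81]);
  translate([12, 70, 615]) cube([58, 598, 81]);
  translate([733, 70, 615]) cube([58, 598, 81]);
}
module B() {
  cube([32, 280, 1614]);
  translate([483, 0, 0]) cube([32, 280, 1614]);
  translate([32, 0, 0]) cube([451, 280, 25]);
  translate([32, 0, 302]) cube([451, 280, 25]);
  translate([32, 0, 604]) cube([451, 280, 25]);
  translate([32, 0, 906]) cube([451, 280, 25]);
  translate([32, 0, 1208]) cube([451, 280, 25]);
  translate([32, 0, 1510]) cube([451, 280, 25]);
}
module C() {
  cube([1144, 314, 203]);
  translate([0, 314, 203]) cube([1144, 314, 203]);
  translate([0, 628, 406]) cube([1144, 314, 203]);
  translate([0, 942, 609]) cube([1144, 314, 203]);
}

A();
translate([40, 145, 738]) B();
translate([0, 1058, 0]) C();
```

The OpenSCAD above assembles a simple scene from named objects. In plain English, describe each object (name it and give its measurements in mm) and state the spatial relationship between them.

A is a table: top 803 mm (x) × 738 mm (y), 42 mm thick, upper face at z = 738 mm, on four 58×58 mm square legs, each inset 12 mm from the nearest pair of top edges, running from z = 0 to the bottom of the top. Four apron rails, 58 mm thick and 81 mm tall, run between adjacent legs with their top edges flush with the underside of the top and their outer faces flush with the legs' outer faces.

B is a bookshelf 515 mm wide overall, 280 mm deep and 1614 mm tall. The two sides are 32 mm thick vertical panels. 6 horizontal shelves of 25 mm thickness span between the inner faces of the sides; the lowest shelf sits on the floor and shelves are stacked with a clear vertical gap of 277 mm between each pair.

C is a straight staircase of 4 solid steps. Each step is 1144 mm wide (x), 314 mm deep (y, the going) and 203 mm tall (the rise). The first step rests on the floor; each subsequent step sits one going further in +y and one rise higher in +z, directly behind and above the previous step with no overlap.

The bookshelf is on top of the table. The staircase is on the floor beside the table on its +y side.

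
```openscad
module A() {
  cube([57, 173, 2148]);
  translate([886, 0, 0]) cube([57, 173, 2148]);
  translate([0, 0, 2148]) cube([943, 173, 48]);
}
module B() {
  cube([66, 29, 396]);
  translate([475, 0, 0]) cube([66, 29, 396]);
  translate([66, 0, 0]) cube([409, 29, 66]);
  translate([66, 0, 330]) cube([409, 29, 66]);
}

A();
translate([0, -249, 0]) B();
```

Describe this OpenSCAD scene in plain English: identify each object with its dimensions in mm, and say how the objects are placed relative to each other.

A is a rectangular door frame: two vertical jambs of 57×173 mm section, 2148 mm tall, with a clear opening 829 mm wide between their inner faces. A header 48 mm tall and 173 mm deep lies on top of the jambs and spans the full outside width.

B is a picture frame with a 409×264 mm rectangular opening (x by z) and a uniform 66 mm border on every side. Frame depth is 29 mm along y. It is built from two vertical stiles running the full outside height and two horizontal rails spanning the gap between the stiles.

The picture frame is on the floor beside the door frame on its −y side.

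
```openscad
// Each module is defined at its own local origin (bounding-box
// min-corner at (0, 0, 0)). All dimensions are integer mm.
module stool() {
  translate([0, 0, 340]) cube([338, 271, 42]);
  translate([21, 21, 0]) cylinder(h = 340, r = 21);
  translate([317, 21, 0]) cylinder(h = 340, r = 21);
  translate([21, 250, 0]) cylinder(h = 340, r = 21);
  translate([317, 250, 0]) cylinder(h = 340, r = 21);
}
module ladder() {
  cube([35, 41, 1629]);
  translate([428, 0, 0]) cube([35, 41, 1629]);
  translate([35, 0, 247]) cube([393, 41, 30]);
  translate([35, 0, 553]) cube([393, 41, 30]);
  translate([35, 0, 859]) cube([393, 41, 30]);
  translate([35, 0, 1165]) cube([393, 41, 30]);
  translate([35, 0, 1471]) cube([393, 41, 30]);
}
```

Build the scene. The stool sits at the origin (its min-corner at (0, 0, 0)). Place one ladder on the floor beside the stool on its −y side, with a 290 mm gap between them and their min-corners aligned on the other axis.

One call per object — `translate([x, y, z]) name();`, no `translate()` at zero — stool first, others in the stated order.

stool();
translate([0, -331, 0]) ladder();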